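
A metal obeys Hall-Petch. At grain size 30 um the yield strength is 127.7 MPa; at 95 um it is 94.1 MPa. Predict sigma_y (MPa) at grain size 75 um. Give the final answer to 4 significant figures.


sigma_y = sigma0 + k / sqrt(d)
1/sqrt(d1) = 1/sqrt(3e-05) = 182.574;  1/sqrt(d2) = 102.598
k = (sigma1 - sigma2) / (1/sqrt(d1) - 1/sqrt(d2)) = (127.7 - 94.1) / (182.574 - 102.598) = 0.420124 MPa*m^0.5
sigma0 = sigma1 - k/sqrt(d1) = 127.7 - 0.420124*182.574 = 50.9962 MPa
sigma_y(d3) = 50.9962 + 0.420124 / sqrt(7.5e-05) = 99.51 MPa


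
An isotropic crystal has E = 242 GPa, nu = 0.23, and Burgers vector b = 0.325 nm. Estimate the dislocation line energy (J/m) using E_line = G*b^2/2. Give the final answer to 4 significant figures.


Step 1: G = E / (2*(1+nu))
G = 242 / (2*(1+0.23)) = 98.374 GPa = 9.8374e+10 Pa
Step 2: E_line = G*b^2/2
b = 0.325 nm = 3.25e-10 m
E_line = 0.5 * 9.8374e+10 * (3.25e-10)^2 = 5.195e-09 J/m


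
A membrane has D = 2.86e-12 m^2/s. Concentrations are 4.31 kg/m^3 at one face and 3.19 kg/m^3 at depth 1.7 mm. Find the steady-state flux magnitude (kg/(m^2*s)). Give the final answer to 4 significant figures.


J = -D * (dC/dx) = D * (C1 - C2) / dx
J = 2.86e-12 * (4.31 - 3.19) / 1.7e-03
J = 1.884e-09 kg/(m^2*s)


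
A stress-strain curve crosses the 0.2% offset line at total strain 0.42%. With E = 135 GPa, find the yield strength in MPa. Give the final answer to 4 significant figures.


Offset strain = 0.002
Elastic strain at yield = total_strain - offset = 4.2e-03 - 0.002 = 2.2e-03
sigma_y = E * elastic_strain = 135000 * 2.2e-03
sigma_y = 297 MPa


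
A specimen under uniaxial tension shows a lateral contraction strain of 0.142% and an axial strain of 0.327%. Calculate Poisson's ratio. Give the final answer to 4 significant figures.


nu = -epsilon_lat / epsilon_axial
Lateral strain is contraction (negative), so using magnitudes:
nu = 0.142 / 0.327
nu = 0.4343


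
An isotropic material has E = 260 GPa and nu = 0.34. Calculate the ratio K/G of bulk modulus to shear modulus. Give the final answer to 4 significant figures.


G = E / (2*(1+nu))
G = 260 / (2*(1+0.34)) = 97.0149 GPa
K = E / (3*(1-2*nu))
K = 260 / (3*(1-2*0.34)) = 270.833 GPa
K/G = 270.833 / 97.0149 = 2.792


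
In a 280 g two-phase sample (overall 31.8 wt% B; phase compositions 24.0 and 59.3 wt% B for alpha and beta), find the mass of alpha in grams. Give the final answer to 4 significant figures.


f_alpha = (C_beta - C0) / (C_beta - C_alpha)
f_alpha = (59.3 - 31.8) / (59.3 - 24.0) = 0.779037
m_alpha = f_alpha * m_total = 0.779037 * 280 = 218.1 g


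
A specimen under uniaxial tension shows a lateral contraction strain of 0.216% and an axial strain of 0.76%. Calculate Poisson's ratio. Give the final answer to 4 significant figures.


nu = -epsilon_lat / epsilon_axial
Lateral strain is contraction (negative), so using magnitudes:
nu = 0.216 / 0.76
nu = 0.2842


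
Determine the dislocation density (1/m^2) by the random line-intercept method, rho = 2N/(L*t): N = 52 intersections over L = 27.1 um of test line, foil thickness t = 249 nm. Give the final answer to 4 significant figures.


rho = 2N / (L * t)
L = 27.1 um = 2.71e-05 m, t = 249 nm = 2.49e-07 m
rho = 2 * 52 / (2.71e-05 * 2.49e-07)
rho = 1.541e+13 1/m^2


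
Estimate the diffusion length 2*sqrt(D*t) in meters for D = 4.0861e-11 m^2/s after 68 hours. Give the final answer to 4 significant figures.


t = 68 hr = 244800 s
Diffusion length = 2*sqrt(D*t)
= 2*sqrt(4.0861e-11 * 244800)
= 6.325e-03 m


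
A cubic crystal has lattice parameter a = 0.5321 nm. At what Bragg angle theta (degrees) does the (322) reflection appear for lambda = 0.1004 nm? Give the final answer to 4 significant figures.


d = a / sqrt(h^2+k^2+l^2)
d = 0.5321 / sqrt(17) = 0.129053 nm
lambda = 2*d*sin(theta)  =>  sin(theta) = lambda / (2*d)
sin(theta) = 0.1004 / (2 * 0.129053) = 0.388987
theta = 22.89 deg


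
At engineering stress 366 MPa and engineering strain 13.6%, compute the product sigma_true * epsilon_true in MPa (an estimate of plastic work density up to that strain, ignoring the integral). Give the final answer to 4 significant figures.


sigma_true = sigma_eng * (1 + epsilon_eng)
sigma_true = 366 * (1 + 0.136) = 415.776 MPa
epsilon_true = ln(1 + epsilon_eng)
epsilon_true = ln(1 + 0.136) = 0.127513
sigma_true * epsilon_true = 415.776 * 0.127513 = 53.02 MPa


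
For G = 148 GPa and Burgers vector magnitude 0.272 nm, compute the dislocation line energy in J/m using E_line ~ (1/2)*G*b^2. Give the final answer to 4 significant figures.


E = G*b^2/2
b = 0.272 nm = 2.72e-10 m
G = 148 GPa = 1.48e+11 Pa
E = 0.5 * 1.48e+11 * (2.72e-10)^2
E = 5.475e-09 J/m


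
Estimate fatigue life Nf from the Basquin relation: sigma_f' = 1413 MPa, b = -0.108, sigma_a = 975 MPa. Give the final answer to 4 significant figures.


sigma_a = sigma_f' * (2*Nf)^b
2*Nf = (sigma_a / sigma_f')^(1/b)
2*Nf = (975 / 1413)^(1/-0.108)
2*Nf = 31.0466
Nf = 15.52 cycles


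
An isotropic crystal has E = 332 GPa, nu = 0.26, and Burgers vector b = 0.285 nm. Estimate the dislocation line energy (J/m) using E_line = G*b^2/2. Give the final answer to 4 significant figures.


Step 1: G = E / (2*(1+nu))
G = 332 / (2*(1+0.26)) = 131.746 GPa = 1.31746e+11 Pa
Step 2: E_line = G*b^2/2
b = 0.285 nm = 2.85e-10 m
E_line = 0.5 * 1.31746e+11 * (2.85e-10)^2 = 5.351e-09 J/m


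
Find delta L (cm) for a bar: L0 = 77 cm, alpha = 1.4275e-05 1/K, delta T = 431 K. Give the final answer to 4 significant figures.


dL = L0 * alpha * dT
dL = 77 * 1.4275e-05 * 431
dL = 0.4737 cm


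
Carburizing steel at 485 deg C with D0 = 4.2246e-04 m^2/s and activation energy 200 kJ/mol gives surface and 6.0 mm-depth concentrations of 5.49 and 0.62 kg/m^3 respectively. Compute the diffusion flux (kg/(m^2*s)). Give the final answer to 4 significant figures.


Step 1: D = D0 * exp(-Qd/(R*T))
T = 485 + 273.15 = 758.15 K
D = 4.2246e-04 * exp(-200e3 / (8.314 * 758.15)) = 7.01113e-18 m^2/s
Step 2: J = D * (C1 - C2) / dx
J = 7.01113e-18 * (5.49 - 0.62) / 6e-03
J = 5.691e-15 kg/(m^2*s)


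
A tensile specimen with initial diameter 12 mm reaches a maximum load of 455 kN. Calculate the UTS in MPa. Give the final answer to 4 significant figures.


A0 = pi*(d/2)^2 = pi*(12/2)^2 = 113.097 mm^2
UTS = F_max / A0 = 455*1000 / 113.097
UTS = 4023 MPa


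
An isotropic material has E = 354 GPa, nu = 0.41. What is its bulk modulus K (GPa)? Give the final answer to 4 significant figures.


K = E / (3*(1-2*nu))
K = 354 / (3*(1-2*0.41))
K = 655.6 GPa


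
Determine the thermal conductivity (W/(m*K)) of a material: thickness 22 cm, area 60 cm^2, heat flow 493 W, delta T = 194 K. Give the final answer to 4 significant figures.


k = Q*L / (A*dT)
L = 0.22 m, A = 6e-03 m^2
k = 493 * 0.22 / (6e-03 * 194)
k = 93.18 W/(m*K)


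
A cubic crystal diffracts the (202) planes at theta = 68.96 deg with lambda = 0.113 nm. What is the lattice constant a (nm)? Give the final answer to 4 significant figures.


d = lambda / (2*sin(theta))
d = 0.113 / (2*sin(68.96 deg))
d = 0.0605359 nm
a = d * sqrt(h^2+k^2+l^2) = 0.0605359 * sqrt(8)
a = 0.1712 nm


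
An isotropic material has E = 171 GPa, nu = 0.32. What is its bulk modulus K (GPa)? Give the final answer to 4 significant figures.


K = E / (3*(1-2*nu))
K = 171 / (3*(1-2*0.32))
K = 158.3 GPa


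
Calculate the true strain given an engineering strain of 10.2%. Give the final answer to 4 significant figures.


epsilon_true = ln(1 + epsilon_eng)
epsilon_true = ln(1 + 0.102)
epsilon_true = 0.09713


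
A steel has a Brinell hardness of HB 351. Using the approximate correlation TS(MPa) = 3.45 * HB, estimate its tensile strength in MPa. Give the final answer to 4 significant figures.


TS (MPa) = 3.45 * HB
TS = 3.45 * 351
TS = 1211 MPa


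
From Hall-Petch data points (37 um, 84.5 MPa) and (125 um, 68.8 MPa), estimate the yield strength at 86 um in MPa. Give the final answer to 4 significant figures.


sigma_y = sigma0 + k / sqrt(d)
1/sqrt(d1) = 1/sqrt(3.7e-05) = 164.399;  1/sqrt(d2) = 89.4427
k = (sigma1 - sigma2) / (1/sqrt(d1) - 1/sqrt(d2)) = (84.5 - 68.8) / (164.399 - 89.4427) = 0.209455 MPa*m^0.5
sigma0 = sigma1 - k/sqrt(d1) = 84.5 - 0.209455*164.399 = 50.0657 MPa
sigma_y(d3) = 50.0657 + 0.209455 / sqrt(8.6e-05) = 72.65 MPa


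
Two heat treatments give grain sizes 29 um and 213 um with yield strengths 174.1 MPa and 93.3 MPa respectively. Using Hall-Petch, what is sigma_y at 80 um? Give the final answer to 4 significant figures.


sigma_y = sigma0 + k / sqrt(d)
1/sqrt(d1) = 1/sqrt(2.9e-05) = 185.695;  1/sqrt(d2) = 68.5189
k = (sigma1 - sigma2) / (1/sqrt(d1) - 1/sqrt(d2)) = (174.1 - 93.3) / (185.695 - 68.5189) = 0.689558 MPa*m^0.5
sigma0 = sigma1 - k/sqrt(d1) = 174.1 - 0.689558*185.695 = 46.0522 MPa
sigma_y(d3) = 46.0522 + 0.689558 / sqrt(8e-05) = 123.1 MPa


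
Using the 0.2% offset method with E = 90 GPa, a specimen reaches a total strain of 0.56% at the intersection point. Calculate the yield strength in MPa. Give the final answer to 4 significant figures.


Offset strain = 0.002
Elastic strain at yield = total_strain - offset = 5.6e-03 - 0.002 = 3.6e-03
sigma_y = E * elastic_strain = 90000 * 3.6e-03
sigma_y = 324 MPa


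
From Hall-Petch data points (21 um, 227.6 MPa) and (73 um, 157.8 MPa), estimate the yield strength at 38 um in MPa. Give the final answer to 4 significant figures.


sigma_y = sigma0 + k / sqrt(d)
1/sqrt(d1) = 1/sqrt(2.1e-05) = 218.218;  1/sqrt(d2) = 117.041
k = (sigma1 - sigma2) / (1/sqrt(d1) - 1/sqrt(d2)) = (227.6 - 157.8) / (218.218 - 117.041) = 0.689882 MPa*m^0.5
sigma0 = sigma1 - k/sqrt(d1) = 227.6 - 0.689882*218.218 = 77.0554 MPa
sigma_y(d3) = 77.0554 + 0.689882 / sqrt(3.8e-05) = 189 MPa


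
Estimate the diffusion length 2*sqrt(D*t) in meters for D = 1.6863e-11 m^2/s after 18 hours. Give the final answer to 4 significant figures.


t = 18 hr = 64800 s
Diffusion length = 2*sqrt(D*t)
= 2*sqrt(1.6863e-11 * 64800)
= 2.091e-03 m


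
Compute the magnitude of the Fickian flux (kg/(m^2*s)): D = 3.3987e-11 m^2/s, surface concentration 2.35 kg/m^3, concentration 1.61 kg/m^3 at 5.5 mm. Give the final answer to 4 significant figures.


J = -D * (dC/dx) = D * (C1 - C2) / dx
J = 3.3987e-11 * (2.35 - 1.61) / 5.5e-03
J = 4.573e-09 kg/(m^2*s)


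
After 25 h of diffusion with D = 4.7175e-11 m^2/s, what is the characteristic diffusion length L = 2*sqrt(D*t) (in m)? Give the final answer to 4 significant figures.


t = 25 hr = 90000 s
Diffusion length = 2*sqrt(D*t)
= 2*sqrt(4.7175e-11 * 90000)
= 4.121e-03 m


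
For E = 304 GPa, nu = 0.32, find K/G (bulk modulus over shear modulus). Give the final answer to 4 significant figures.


G = E / (2*(1+nu))
G = 304 / (2*(1+0.32)) = 115.152 GPa
K = E / (3*(1-2*nu))
K = 304 / (3*(1-2*0.32)) = 281.481 GPa
K/G = 281.481 / 115.152 = 2.444


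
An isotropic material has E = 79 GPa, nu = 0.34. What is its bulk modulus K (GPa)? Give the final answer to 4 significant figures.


K = E / (3*(1-2*nu))
K = 79 / (3*(1-2*0.34))
K = 82.29 GPa


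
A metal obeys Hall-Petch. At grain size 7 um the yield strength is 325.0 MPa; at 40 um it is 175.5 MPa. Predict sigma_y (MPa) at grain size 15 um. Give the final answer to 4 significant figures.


sigma_y = sigma0 + k / sqrt(d)
1/sqrt(d1) = 1/sqrt(7e-06) = 377.964;  1/sqrt(d2) = 158.114
k = (sigma1 - sigma2) / (1/sqrt(d1) - 1/sqrt(d2)) = (325.0 - 175.5) / (377.964 - 158.114) = 0.680007 MPa*m^0.5
sigma0 = sigma1 - k/sqrt(d1) = 325.0 - 0.680007*377.964 = 67.9814 MPa
sigma_y(d3) = 67.9814 + 0.680007 / sqrt(1.5e-05) = 243.6 MPa


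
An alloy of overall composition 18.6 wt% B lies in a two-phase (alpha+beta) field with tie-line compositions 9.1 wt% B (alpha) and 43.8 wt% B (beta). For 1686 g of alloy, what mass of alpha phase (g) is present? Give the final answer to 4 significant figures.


f_alpha = (C_beta - C0) / (C_beta - C_alpha)
f_alpha = (43.8 - 18.6) / (43.8 - 9.1) = 0.726225
m_alpha = f_alpha * m_total = 0.726225 * 1686 = 1224 g


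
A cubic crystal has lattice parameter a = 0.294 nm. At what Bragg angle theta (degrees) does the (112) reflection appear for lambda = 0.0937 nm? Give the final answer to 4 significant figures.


d = a / sqrt(h^2+k^2+l^2)
d = 0.294 / sqrt(6) = 0.120025 nm
lambda = 2*d*sin(theta)  =>  sin(theta) = lambda / (2*d)
sin(theta) = 0.0937 / (2 * 0.120025) = 0.390335
theta = 22.98 deg


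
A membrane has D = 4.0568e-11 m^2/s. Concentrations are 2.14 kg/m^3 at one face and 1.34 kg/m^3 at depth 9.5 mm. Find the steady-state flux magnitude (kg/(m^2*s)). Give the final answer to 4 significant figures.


J = -D * (dC/dx) = D * (C1 - C2) / dx
J = 4.0568e-11 * (2.14 - 1.34) / 9.5e-03
J = 3.416e-09 kg/(m^2*s)


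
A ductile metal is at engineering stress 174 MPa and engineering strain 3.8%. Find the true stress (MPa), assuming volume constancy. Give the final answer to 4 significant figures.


sigma_true = sigma_eng * (1 + epsilon_eng)
sigma_true = 174 * (1 + 0.038)
sigma_true = 180.6 MPa


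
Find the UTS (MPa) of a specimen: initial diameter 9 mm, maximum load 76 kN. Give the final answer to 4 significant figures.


A0 = pi*(d/2)^2 = pi*(9/2)^2 = 63.6173 mm^2
UTS = F_max / A0 = 76*1000 / 63.6173
UTS = 1195 MPa


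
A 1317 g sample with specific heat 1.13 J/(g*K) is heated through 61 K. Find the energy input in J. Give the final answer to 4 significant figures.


Q = m * cp * dT
Q = 1317 * 1.13 * 61
Q = 90780 J


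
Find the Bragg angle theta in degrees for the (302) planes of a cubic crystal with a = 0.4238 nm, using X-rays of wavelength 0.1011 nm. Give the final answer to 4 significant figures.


d = a / sqrt(h^2+k^2+l^2)
d = 0.4238 / sqrt(13) = 0.117541 nm
lambda = 2*d*sin(theta)  =>  sin(theta) = lambda / (2*d)
sin(theta) = 0.1011 / (2 * 0.117541) = 0.430063
theta = 25.47 deg


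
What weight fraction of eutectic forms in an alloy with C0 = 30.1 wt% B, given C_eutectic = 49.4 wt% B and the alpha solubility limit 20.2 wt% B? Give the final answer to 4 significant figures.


f_primary = (C_e - C0) / (C_e - C_alpha_max)
f_primary = (49.4 - 30.1) / (49.4 - 20.2)
f_primary = 0.660959
f_eutectic = 1 - 0.660959 = 0.339


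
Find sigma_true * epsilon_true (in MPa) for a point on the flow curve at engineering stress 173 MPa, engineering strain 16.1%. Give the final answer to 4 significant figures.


sigma_true = sigma_eng * (1 + epsilon_eng)
sigma_true = 173 * (1 + 0.161) = 200.853 MPa
epsilon_true = ln(1 + epsilon_eng)
epsilon_true = ln(1 + 0.161) = 0.149282
sigma_true * epsilon_true = 200.853 * 0.149282 = 29.98 MPa


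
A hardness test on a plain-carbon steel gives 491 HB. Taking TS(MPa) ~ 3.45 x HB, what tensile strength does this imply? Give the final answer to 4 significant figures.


TS (MPa) = 3.45 * HB
TS = 3.45 * 491
TS = 1694 MPa


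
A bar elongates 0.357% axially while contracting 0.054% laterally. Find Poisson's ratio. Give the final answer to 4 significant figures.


nu = -epsilon_lat / epsilon_axial
Lateral strain is contraction (negative), so using magnitudes:
nu = 0.054 / 0.357
nu = 0.1513


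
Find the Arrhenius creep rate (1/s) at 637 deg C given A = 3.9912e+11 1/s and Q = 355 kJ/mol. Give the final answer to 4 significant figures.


rate = A * exp(-Q / (R*T))
T = 637 + 273.15 = 910.15 K
rate = 3.9912e+11 * exp(-355e3 / (8.314 * 910.15))
rate = 1.685e-09 1/s


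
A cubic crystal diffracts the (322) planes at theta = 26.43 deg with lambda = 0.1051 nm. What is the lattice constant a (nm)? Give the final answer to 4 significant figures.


d = lambda / (2*sin(theta))
d = 0.1051 / (2*sin(26.43 deg))
d = 0.118062 nm
a = d * sqrt(h^2+k^2+l^2) = 0.118062 * sqrt(17)
a = 0.4868 nm


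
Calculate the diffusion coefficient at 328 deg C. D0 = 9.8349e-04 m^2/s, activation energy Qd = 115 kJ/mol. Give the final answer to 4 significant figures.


D = D0 * exp(-Qd / (R*T))
T = 601.15 K
D = 9.8349e-04 * exp(-115e3 / (8.314 * 601.15))
D = 9.998e-14 m^2/s


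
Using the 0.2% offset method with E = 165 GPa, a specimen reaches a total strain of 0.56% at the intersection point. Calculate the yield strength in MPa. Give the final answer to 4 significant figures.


Offset strain = 0.002
Elastic strain at yield = total_strain - offset = 5.6e-03 - 0.002 = 3.6e-03
sigma_y = E * elastic_strain = 165000 * 3.6e-03
sigma_y = 594 MPa


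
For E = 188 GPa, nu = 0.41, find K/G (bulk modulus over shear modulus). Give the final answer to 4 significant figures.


G = E / (2*(1+nu))
G = 188 / (2*(1+0.41)) = 66.6667 GPa
K = E / (3*(1-2*nu))
K = 188 / (3*(1-2*0.41)) = 348.148 GPa
K/G = 348.148 / 66.6667 = 5.222


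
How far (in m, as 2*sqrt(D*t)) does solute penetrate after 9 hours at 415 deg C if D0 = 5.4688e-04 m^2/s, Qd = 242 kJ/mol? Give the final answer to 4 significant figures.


Step 1: D = D0 * exp(-Qd/(R*T))
T = 688.15 K
D = 5.4688e-04 * exp(-242e3 / (8.314 * 688.15)) = 2.33347e-22 m^2/s
Step 2: L = 2*sqrt(D*t)
t = 9 h = 32400 s
L = 2*sqrt(2.33347e-22 * 32400) = 5.499e-09 m


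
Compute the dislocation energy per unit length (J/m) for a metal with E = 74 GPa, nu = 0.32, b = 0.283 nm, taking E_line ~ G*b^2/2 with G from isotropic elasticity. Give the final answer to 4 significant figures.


Step 1: G = E / (2*(1+nu))
G = 74 / (2*(1+0.32)) = 28.0303 GPa = 2.80303e+10 Pa
Step 2: E_line = G*b^2/2
b = 0.283 nm = 2.83e-10 m
E_line = 0.5 * 2.80303e+10 * (2.83e-10)^2 = 1.122e-09 J/m


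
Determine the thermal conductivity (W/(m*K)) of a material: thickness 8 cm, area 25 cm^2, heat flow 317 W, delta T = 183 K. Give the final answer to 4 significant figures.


k = Q*L / (A*dT)
L = 0.08 m, A = 2.5e-03 m^2
k = 317 * 0.08 / (2.5e-03 * 183)
k = 55.43 W/(m*K)


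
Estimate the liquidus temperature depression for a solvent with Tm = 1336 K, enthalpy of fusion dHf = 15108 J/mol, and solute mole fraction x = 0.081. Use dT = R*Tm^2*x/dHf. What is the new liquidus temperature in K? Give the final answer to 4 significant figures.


dT = R*Tm^2*x / dHf
dT = 8.314 * 1336^2 * 0.081 / 15108
dT = 79.5611 K
T_new = 1336 - 79.5611 = 1256 K


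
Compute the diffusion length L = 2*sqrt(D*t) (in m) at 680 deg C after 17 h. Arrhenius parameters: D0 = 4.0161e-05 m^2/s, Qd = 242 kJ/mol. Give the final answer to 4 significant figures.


Step 1: D = D0 * exp(-Qd/(R*T))
T = 953.15 K
D = 4.0161e-05 * exp(-242e3 / (8.314 * 953.15)) = 2.19388e-18 m^2/s
Step 2: L = 2*sqrt(D*t)
t = 17 h = 61200 s
L = 2*sqrt(2.19388e-18 * 61200) = 7.328e-07 m


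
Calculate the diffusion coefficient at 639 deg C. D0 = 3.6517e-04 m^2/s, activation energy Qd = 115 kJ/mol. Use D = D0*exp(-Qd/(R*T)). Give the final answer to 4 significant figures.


D = D0 * exp(-Qd / (R*T))
T = 912.15 K
D = 3.6517e-04 * exp(-115e3 / (8.314 * 912.15))
D = 9.478e-11 m^2/s


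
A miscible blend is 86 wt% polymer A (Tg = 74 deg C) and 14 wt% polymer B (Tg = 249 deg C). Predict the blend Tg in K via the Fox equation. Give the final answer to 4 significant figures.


1/Tg = w1/Tg1 + w2/Tg2 (in Kelvin)
Tg1 = 347.15 K, Tg2 = 522.15 K
1/Tg = 0.86/347.15 + 0.14/522.15
Tg = 364.2 K


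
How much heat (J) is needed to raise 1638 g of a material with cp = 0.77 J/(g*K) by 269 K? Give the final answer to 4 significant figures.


Q = m * cp * dT
Q = 1638 * 0.77 * 269
Q = 339300 J


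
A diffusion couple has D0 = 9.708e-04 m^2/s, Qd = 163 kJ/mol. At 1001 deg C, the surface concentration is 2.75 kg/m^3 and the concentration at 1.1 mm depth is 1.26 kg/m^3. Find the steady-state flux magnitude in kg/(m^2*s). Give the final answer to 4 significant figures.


Step 1: D = D0 * exp(-Qd/(R*T))
T = 1001 + 273.15 = 1274.15 K
D = 9.708e-04 * exp(-163e3 / (8.314 * 1274.15)) = 2.01648e-10 m^2/s
Step 2: J = D * (C1 - C2) / dx
J = 2.01648e-10 * (2.75 - 1.26) / 1.1e-03
J = 2.731e-07 kg/(m^2*s)


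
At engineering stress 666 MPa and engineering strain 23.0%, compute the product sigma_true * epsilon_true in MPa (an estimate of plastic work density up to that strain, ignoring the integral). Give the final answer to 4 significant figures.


sigma_true = sigma_eng * (1 + epsilon_eng)
sigma_true = 666 * (1 + 0.23) = 819.18 MPa
epsilon_true = ln(1 + epsilon_eng)
epsilon_true = ln(1 + 0.23) = 0.207014
sigma_true * epsilon_true = 819.18 * 0.207014 = 169.6 MPa


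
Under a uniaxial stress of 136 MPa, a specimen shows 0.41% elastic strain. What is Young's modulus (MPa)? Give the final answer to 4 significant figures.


E = sigma / epsilon
epsilon = 0.41% = 4.1e-03
E = 136 / 4.1e-03
E = 33170 MPa


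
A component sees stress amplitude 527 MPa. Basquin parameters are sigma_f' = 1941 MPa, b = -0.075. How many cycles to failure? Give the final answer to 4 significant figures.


sigma_a = sigma_f' * (2*Nf)^b
2*Nf = (sigma_a / sigma_f')^(1/b)
2*Nf = (527 / 1941)^(1/-0.075)
2*Nf = 3.54431e+07
Nf = 1.772e+07 cycles


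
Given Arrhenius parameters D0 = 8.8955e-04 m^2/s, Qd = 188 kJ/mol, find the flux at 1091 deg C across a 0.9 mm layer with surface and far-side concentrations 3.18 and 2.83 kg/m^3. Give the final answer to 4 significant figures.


Step 1: D = D0 * exp(-Qd/(R*T))
T = 1091 + 273.15 = 1364.15 K
D = 8.8955e-04 * exp(-188e3 / (8.314 * 1364.15)) = 5.62608e-11 m^2/s
Step 2: J = D * (C1 - C2) / dx
J = 5.62608e-11 * (3.18 - 2.83) / 9e-04
J = 2.188e-08 kg/(m^2*s)


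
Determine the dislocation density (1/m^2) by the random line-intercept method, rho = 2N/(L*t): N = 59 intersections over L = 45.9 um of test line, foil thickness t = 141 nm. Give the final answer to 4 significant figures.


rho = 2N / (L * t)
L = 45.9 um = 4.59e-05 m, t = 141 nm = 1.41e-07 m
rho = 2 * 59 / (4.59e-05 * 1.41e-07)
rho = 1.823e+13 1/m^2


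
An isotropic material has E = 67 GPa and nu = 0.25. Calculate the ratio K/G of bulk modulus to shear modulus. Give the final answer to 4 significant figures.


G = E / (2*(1+nu))
G = 67 / (2*(1+0.25)) = 26.8 GPa
K = E / (3*(1-2*nu))
K = 67 / (3*(1-2*0.25)) = 44.6667 GPa
K/G = 44.6667 / 26.8 = 1.667


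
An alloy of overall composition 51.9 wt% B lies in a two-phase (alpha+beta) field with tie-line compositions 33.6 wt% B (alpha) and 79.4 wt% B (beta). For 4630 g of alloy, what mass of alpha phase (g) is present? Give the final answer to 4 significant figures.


f_alpha = (C_beta - C0) / (C_beta - C_alpha)
f_alpha = (79.4 - 51.9) / (79.4 - 33.6) = 0.600437
m_alpha = f_alpha * m_total = 0.600437 * 4630 = 2780 g


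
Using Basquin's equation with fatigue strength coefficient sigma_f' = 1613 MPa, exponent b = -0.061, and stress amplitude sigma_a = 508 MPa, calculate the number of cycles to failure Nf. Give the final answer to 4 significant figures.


sigma_a = sigma_f' * (2*Nf)^b
2*Nf = (sigma_a / sigma_f')^(1/b)
2*Nf = (508 / 1613)^(1/-0.061)
2*Nf = 1.6817e+08
Nf = 8.408e+07 cycles


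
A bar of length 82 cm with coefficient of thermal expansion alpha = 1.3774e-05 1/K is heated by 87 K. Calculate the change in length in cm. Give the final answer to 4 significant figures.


dL = L0 * alpha * dT
dL = 82 * 1.3774e-05 * 87
dL = 0.09826 cm


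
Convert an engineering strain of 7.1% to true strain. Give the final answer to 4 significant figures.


epsilon_true = ln(1 + epsilon_eng)
epsilon_true = ln(1 + 0.071)
epsilon_true = 0.06859


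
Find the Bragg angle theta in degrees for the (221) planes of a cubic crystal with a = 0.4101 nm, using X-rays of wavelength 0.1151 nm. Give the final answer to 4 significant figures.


d = a / sqrt(h^2+k^2+l^2)
d = 0.4101 / sqrt(9) = 0.1367 nm
lambda = 2*d*sin(theta)  =>  sin(theta) = lambda / (2*d)
sin(theta) = 0.1151 / (2 * 0.1367) = 0.420995
theta = 24.9 deg


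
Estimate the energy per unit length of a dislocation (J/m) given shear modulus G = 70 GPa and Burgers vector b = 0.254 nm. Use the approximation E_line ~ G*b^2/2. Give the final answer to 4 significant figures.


E = G*b^2/2
b = 0.254 nm = 2.54e-10 m
G = 70 GPa = 7e+10 Pa
E = 0.5 * 7e+10 * (2.54e-10)^2
E = 2.258e-09 J/m


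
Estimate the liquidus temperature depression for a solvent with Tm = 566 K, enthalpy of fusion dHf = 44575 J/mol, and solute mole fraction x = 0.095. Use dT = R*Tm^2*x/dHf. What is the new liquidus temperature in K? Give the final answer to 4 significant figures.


dT = R*Tm^2*x / dHf
dT = 8.314 * 566^2 * 0.095 / 44575
dT = 5.67643 K
T_new = 566 - 5.67643 = 560.3 K


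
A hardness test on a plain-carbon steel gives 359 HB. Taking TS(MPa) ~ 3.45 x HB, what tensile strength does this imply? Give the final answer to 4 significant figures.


TS (MPa) = 3.45 * HB
TS = 3.45 * 359
TS = 1239 MPa


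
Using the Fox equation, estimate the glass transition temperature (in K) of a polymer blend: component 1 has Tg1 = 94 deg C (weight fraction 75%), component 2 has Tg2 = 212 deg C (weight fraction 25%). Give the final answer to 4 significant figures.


1/Tg = w1/Tg1 + w2/Tg2 (in Kelvin)
Tg1 = 367.15 K, Tg2 = 485.15 K
1/Tg = 0.75/367.15 + 0.25/485.15
Tg = 390.9 K


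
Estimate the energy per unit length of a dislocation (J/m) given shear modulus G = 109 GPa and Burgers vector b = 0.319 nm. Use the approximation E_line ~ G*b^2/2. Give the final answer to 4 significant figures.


E = G*b^2/2
b = 0.319 nm = 3.19e-10 m
G = 109 GPa = 1.09e+11 Pa
E = 0.5 * 1.09e+11 * (3.19e-10)^2
E = 5.546e-09 J/m


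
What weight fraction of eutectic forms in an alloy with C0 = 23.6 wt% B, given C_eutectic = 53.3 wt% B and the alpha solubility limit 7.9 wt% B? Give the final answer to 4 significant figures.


f_primary = (C_e - C0) / (C_e - C_alpha_max)
f_primary = (53.3 - 23.6) / (53.3 - 7.9)
f_primary = 0.654185
f_eutectic = 1 - 0.654185 = 0.3458


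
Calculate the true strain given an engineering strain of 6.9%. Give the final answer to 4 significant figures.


epsilon_true = ln(1 + epsilon_eng)
epsilon_true = ln(1 + 0.069)
epsilon_true = 0.06672


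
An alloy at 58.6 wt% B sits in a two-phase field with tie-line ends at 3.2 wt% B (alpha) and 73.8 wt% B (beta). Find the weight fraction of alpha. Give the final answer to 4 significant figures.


f_alpha = (C_beta - C0) / (C_beta - C_alpha)
f_alpha = (73.8 - 58.6) / (73.8 - 3.2)
f_alpha = 0.2153


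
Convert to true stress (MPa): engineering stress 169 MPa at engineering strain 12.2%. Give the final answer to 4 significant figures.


sigma_true = sigma_eng * (1 + epsilon_eng)
sigma_true = 169 * (1 + 0.122)
sigma_true = 189.6 MPa


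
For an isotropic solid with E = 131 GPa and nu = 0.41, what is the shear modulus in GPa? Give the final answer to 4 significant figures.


G = E / (2*(1+nu))
G = 131 / (2*(1+0.41))
G = 46.45 GPa


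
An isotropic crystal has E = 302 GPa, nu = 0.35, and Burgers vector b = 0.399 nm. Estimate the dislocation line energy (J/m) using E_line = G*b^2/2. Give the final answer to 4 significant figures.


Step 1: G = E / (2*(1+nu))
G = 302 / (2*(1+0.35)) = 111.852 GPa = 1.11852e+11 Pa
Step 2: E_line = G*b^2/2
b = 0.399 nm = 3.99e-10 m
E_line = 0.5 * 1.11852e+11 * (3.99e-10)^2 = 8.903e-09 J/m


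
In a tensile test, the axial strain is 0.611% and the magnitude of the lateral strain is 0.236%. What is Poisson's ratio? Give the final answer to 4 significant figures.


nu = -epsilon_lat / epsilon_axial
Lateral strain is contraction (negative), so using magnitudes:
nu = 0.236 / 0.611
nu = 0.3863


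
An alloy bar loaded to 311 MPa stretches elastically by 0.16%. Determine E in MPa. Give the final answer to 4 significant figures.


E = sigma / epsilon
epsilon = 0.16% = 1.6e-03
E = 311 / 1.6e-03
E = 194400 MPa


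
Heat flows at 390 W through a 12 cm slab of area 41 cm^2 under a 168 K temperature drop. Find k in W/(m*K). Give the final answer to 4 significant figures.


k = Q*L / (A*dT)
L = 0.12 m, A = 4.1e-03 m^2
k = 390 * 0.12 / (4.1e-03 * 168)
k = 67.94 W/(m*K)


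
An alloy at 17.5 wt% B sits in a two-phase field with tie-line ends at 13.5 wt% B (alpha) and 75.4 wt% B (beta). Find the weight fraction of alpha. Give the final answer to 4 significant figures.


f_alpha = (C_beta - C0) / (C_beta - C_alpha)
f_alpha = (75.4 - 17.5) / (75.4 - 13.5)
f_alpha = 0.9354


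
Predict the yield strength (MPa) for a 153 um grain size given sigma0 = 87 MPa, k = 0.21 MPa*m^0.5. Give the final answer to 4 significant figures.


sigma_y = sigma0 + k / sqrt(d)
d = 153 um = 1.53e-04 m
sigma_y = 87 + 0.21 / sqrt(1.53e-04)
sigma_y = 104 MPa


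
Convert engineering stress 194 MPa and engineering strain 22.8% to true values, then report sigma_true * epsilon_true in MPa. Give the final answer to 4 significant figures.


sigma_true = sigma_eng * (1 + epsilon_eng)
sigma_true = 194 * (1 + 0.228) = 238.232 MPa
epsilon_true = ln(1 + epsilon_eng)
epsilon_true = ln(1 + 0.228) = 0.205387
sigma_true * epsilon_true = 238.232 * 0.205387 = 48.93 MPa


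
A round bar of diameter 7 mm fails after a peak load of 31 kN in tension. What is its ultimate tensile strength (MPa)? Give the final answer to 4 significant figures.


A0 = pi*(d/2)^2 = pi*(7/2)^2 = 38.4845 mm^2
UTS = F_max / A0 = 31*1000 / 38.4845
UTS = 805.5 MPa


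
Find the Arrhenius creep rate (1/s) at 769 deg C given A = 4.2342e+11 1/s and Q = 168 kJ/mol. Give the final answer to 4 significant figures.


rate = A * exp(-Q / (R*T))
T = 769 + 273.15 = 1042.15 K
rate = 4.2342e+11 * exp(-168e3 / (8.314 * 1042.15))
rate = 1607 1/s


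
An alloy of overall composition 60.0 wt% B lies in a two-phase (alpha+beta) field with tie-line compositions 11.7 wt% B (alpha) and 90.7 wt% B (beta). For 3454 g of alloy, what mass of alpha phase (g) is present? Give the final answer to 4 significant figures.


f_alpha = (C_beta - C0) / (C_beta - C_alpha)
f_alpha = (90.7 - 60.0) / (90.7 - 11.7) = 0.388608
m_alpha = f_alpha * m_total = 0.388608 * 3454 = 1342 g


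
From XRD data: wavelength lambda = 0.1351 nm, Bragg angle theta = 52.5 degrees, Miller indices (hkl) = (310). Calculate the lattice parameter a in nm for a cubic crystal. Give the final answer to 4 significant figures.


d = lambda / (2*sin(theta))
d = 0.1351 / (2*sin(52.5 deg))
d = 0.0851449 nm
a = d * sqrt(h^2+k^2+l^2) = 0.0851449 * sqrt(10)
a = 0.2693 nm


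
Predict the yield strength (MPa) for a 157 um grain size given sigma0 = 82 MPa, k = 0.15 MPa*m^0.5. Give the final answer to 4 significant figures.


sigma_y = sigma0 + k / sqrt(d)
d = 157 um = 1.57e-04 m
sigma_y = 82 + 0.15 / sqrt(1.57e-04)
sigma_y = 93.97 MPa


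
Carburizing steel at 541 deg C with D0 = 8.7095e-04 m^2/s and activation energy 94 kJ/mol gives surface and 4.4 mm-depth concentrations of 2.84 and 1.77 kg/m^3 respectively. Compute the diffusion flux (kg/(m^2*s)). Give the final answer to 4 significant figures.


Step 1: D = D0 * exp(-Qd/(R*T))
T = 541 + 273.15 = 814.15 K
D = 8.7095e-04 * exp(-94e3 / (8.314 * 814.15)) = 8.10731e-10 m^2/s
Step 2: J = D * (C1 - C2) / dx
J = 8.10731e-10 * (2.84 - 1.77) / 4.4e-03
J = 1.972e-07 kg/(m^2*s)


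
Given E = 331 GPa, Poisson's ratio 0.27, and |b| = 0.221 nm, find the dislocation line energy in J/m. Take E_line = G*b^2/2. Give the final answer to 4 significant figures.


Step 1: G = E / (2*(1+nu))
G = 331 / (2*(1+0.27)) = 130.315 GPa = 1.30315e+11 Pa
Step 2: E_line = G*b^2/2
b = 0.221 nm = 2.21e-10 m
E_line = 0.5 * 1.30315e+11 * (2.21e-10)^2 = 3.182e-09 J/m


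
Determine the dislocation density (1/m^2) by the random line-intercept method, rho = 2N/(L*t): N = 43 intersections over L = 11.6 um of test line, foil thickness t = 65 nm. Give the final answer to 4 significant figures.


rho = 2N / (L * t)
L = 11.6 um = 1.16e-05 m, t = 65 nm = 6.5e-08 m
rho = 2 * 43 / (1.16e-05 * 6.5e-08)
rho = 1.141e+14 1/m^2


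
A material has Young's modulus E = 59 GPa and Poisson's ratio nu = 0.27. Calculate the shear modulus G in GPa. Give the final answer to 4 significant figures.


G = E / (2*(1+nu))
G = 59 / (2*(1+0.27))
G = 23.23 GPa


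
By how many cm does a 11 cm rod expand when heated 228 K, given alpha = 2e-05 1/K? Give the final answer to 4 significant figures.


dL = L0 * alpha * dT
dL = 11 * 2e-05 * 228
dL = 0.05016 cm


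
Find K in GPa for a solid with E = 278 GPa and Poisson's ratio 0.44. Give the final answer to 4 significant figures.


K = E / (3*(1-2*nu))
K = 278 / (3*(1-2*0.44))
K = 772.2 GPa


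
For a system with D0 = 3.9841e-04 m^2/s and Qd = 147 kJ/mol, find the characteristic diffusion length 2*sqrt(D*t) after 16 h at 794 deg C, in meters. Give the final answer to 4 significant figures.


Step 1: D = D0 * exp(-Qd/(R*T))
T = 1067.15 K
D = 3.9841e-04 * exp(-147e3 / (8.314 * 1067.15)) = 2.53948e-11 m^2/s
Step 2: L = 2*sqrt(D*t)
t = 16 h = 57600 s
L = 2*sqrt(2.53948e-11 * 57600) = 2.419e-03 m


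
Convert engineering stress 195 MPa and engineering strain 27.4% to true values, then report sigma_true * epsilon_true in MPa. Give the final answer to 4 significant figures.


sigma_true = sigma_eng * (1 + epsilon_eng)
sigma_true = 195 * (1 + 0.274) = 248.43 MPa
epsilon_true = ln(1 + epsilon_eng)
epsilon_true = ln(1 + 0.274) = 0.242162
sigma_true * epsilon_true = 248.43 * 0.242162 = 60.16 MPa


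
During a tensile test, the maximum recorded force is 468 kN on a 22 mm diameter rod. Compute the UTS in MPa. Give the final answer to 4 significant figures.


A0 = pi*(d/2)^2 = pi*(22/2)^2 = 380.133 mm^2
UTS = F_max / A0 = 468*1000 / 380.133
UTS = 1231 MPa


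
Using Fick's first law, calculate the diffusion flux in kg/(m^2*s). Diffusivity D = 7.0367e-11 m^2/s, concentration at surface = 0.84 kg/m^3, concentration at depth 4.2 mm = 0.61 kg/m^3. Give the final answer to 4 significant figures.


J = -D * (dC/dx) = D * (C1 - C2) / dx
J = 7.0367e-11 * (0.84 - 0.61) / 4.2e-03
J = 3.853e-09 kg/(m^2*s)


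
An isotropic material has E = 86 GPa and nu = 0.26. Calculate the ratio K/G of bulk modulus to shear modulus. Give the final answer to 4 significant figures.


G = E / (2*(1+nu))
G = 86 / (2*(1+0.26)) = 34.127 GPa
K = E / (3*(1-2*nu))
K = 86 / (3*(1-2*0.26)) = 59.7222 GPa
K/G = 59.7222 / 34.127 = 1.75


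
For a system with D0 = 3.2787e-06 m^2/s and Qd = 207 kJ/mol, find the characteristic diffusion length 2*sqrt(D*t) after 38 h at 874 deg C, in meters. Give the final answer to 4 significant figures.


Step 1: D = D0 * exp(-Qd/(R*T))
T = 1147.15 K
D = 3.2787e-06 * exp(-207e3 / (8.314 * 1147.15)) = 1.22961e-15 m^2/s
Step 2: L = 2*sqrt(D*t)
t = 38 h = 136800 s
L = 2*sqrt(1.22961e-15 * 136800) = 2.594e-05 m


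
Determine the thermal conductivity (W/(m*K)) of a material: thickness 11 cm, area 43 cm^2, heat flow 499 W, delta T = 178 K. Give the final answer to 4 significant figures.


k = Q*L / (A*dT)
L = 0.11 m, A = 4.3e-03 m^2
k = 499 * 0.11 / (4.3e-03 * 178)
k = 71.71 W/(m*K)


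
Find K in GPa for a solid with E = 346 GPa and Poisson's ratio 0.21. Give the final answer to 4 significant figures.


K = E / (3*(1-2*nu))
K = 346 / (3*(1-2*0.21))
K = 198.9 GPa


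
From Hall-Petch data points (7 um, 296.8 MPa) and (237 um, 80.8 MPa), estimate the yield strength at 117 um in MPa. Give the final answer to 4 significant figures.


sigma_y = sigma0 + k / sqrt(d)
1/sqrt(d1) = 1/sqrt(7e-06) = 377.964;  1/sqrt(d2) = 64.957
k = (sigma1 - sigma2) / (1/sqrt(d1) - 1/sqrt(d2)) = (296.8 - 80.8) / (377.964 - 64.957) = 0.690079 MPa*m^0.5
sigma0 = sigma1 - k/sqrt(d1) = 296.8 - 0.690079*377.964 = 35.9745 MPa
sigma_y(d3) = 35.9745 + 0.690079 / sqrt(1.17e-04) = 99.77 MPa


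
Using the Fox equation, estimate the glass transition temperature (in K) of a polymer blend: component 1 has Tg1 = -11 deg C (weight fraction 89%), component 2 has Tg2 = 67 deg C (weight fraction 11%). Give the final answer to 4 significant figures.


1/Tg = w1/Tg1 + w2/Tg2 (in Kelvin)
Tg1 = 262.15 K, Tg2 = 340.15 K
1/Tg = 0.89/262.15 + 0.11/340.15
Tg = 268.9 K


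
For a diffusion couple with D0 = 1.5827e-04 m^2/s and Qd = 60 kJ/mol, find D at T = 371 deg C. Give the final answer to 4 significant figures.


D = D0 * exp(-Qd / (R*T))
T = 644.15 K
D = 1.5827e-04 * exp(-60e3 / (8.314 * 644.15))
D = 2.157e-09 m^2/s


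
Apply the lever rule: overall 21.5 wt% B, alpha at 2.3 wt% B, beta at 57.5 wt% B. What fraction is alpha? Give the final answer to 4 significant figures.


f_alpha = (C_beta - C0) / (C_beta - C_alpha)
f_alpha = (57.5 - 21.5) / (57.5 - 2.3)
f_alpha = 0.6522


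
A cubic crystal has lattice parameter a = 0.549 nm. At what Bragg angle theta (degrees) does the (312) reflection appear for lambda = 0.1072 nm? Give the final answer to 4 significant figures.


d = a / sqrt(h^2+k^2+l^2)
d = 0.549 / sqrt(14) = 0.146726 nm
lambda = 2*d*sin(theta)  =>  sin(theta) = lambda / (2*d)
sin(theta) = 0.1072 / (2 * 0.146726) = 0.365306
theta = 21.43 deg


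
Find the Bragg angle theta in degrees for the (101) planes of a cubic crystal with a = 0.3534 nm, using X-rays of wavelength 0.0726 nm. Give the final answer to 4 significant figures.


d = a / sqrt(h^2+k^2+l^2)
d = 0.3534 / sqrt(2) = 0.249892 nm
lambda = 2*d*sin(theta)  =>  sin(theta) = lambda / (2*d)
sin(theta) = 0.0726 / (2 * 0.249892) = 0.145263
theta = 8.353 deg


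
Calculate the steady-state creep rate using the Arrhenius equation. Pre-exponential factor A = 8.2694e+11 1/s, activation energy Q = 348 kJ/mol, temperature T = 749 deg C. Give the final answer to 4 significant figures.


rate = A * exp(-Q / (R*T))
T = 749 + 273.15 = 1022.15 K
rate = 8.2694e+11 * exp(-348e3 / (8.314 * 1022.15))
rate = 1.359e-06 1/s


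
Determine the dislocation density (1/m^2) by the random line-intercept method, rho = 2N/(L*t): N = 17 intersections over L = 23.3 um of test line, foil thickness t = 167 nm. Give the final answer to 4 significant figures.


rho = 2N / (L * t)
L = 23.3 um = 2.33e-05 m, t = 167 nm = 1.67e-07 m
rho = 2 * 17 / (2.33e-05 * 1.67e-07)
rho = 8.738e+12 1/m^2


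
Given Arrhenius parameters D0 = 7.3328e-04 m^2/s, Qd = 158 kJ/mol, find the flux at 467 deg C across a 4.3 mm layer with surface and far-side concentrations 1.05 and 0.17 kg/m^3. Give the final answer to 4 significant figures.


Step 1: D = D0 * exp(-Qd/(R*T))
T = 467 + 273.15 = 740.15 K
D = 7.3328e-04 * exp(-158e3 / (8.314 * 740.15)) = 5.17995e-15 m^2/s
Step 2: J = D * (C1 - C2) / dx
J = 5.17995e-15 * (1.05 - 0.17) / 4.3e-03
J = 1.06e-12 kg/(m^2*s)


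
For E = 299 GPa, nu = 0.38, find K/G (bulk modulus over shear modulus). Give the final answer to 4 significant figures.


G = E / (2*(1+nu))
G = 299 / (2*(1+0.38)) = 108.333 GPa
K = E / (3*(1-2*nu))
K = 299 / (3*(1-2*0.38)) = 415.278 GPa
K/G = 415.278 / 108.333 = 3.833


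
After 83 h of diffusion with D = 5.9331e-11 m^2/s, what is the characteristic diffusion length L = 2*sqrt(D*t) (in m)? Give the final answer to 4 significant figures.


t = 83 hr = 298800 s
Diffusion length = 2*sqrt(D*t)
= 2*sqrt(5.9331e-11 * 298800)
= 8.421e-03 m


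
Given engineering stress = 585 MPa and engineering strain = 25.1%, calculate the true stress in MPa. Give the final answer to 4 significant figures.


sigma_true = sigma_eng * (1 + epsilon_eng)
sigma_true = 585 * (1 + 0.251)
sigma_true = 731.8 MPa


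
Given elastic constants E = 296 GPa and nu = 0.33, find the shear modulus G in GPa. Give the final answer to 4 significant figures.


G = E / (2*(1+nu))
G = 296 / (2*(1+0.33))
G = 111.3 GPa


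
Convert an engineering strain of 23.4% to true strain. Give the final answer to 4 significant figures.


epsilon_true = ln(1 + epsilon_eng)
epsilon_true = ln(1 + 0.234)
epsilon_true = 0.2103


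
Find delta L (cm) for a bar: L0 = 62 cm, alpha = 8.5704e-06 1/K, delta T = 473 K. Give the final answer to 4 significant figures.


dL = L0 * alpha * dT
dL = 62 * 8.5704e-06 * 473
dL = 0.2513 cm


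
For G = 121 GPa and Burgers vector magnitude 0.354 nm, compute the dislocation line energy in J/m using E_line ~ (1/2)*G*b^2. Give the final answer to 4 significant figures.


E = G*b^2/2
b = 0.354 nm = 3.54e-10 m
G = 121 GPa = 1.21e+11 Pa
E = 0.5 * 1.21e+11 * (3.54e-10)^2
E = 7.582e-09 J/m
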